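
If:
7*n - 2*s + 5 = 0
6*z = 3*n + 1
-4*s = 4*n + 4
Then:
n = -7/9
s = -2/9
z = -2/9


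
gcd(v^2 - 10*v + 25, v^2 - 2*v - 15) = v - 5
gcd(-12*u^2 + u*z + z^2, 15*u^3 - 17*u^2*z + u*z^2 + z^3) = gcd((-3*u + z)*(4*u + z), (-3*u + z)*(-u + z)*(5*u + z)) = -3*u + z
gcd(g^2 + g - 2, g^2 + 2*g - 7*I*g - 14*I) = g + 2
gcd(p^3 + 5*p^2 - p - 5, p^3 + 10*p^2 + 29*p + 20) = p^2 + 6*p + 5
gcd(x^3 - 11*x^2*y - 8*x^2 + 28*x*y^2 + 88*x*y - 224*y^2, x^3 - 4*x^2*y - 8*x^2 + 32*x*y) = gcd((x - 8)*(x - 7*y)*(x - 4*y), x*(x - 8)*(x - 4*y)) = x^2 - 4*x*y - 8*x + 32*y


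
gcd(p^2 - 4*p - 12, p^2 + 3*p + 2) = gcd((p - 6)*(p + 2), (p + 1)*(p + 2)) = p + 2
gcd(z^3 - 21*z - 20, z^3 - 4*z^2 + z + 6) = z + 1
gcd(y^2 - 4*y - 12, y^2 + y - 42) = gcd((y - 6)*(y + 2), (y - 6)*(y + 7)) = y - 6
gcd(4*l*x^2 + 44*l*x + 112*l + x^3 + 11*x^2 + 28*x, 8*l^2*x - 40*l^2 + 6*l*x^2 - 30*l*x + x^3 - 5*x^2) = 4*l + x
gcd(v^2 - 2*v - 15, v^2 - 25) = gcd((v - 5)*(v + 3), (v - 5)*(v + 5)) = v - 5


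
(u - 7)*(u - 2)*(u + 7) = u^3 - 2*u^2 - 49*u + 98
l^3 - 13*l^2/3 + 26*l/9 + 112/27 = (l - 8/3)*(l - 7/3)*(l + 2/3)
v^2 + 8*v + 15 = (v + 3)*(v + 5)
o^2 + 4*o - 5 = (o - 1)*(o + 5)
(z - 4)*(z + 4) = z^2 - 16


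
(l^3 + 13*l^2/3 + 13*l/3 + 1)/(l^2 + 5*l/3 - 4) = (3*l^2 + 4*l + 1)/(3*l - 4)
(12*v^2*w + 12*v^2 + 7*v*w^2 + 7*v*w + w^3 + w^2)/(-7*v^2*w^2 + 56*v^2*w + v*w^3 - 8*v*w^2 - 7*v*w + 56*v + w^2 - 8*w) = (-12*v^2*w - 12*v^2 - 7*v*w^2 - 7*v*w - w^3 - w^2)/(7*v^2*w^2 - 56*v^2*w - v*w^3 + 8*v*w^2 + 7*v*w - 56*v - w^2 + 8*w)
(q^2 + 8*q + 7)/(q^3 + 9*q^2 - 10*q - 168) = (q + 1)/(q^2 + 2*q - 24)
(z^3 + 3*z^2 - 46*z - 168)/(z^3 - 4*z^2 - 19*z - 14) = (z^2 + 10*z + 24)/(z^2 + 3*z + 2)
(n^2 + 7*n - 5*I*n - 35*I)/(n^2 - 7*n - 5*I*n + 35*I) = (n + 7)/(n - 7)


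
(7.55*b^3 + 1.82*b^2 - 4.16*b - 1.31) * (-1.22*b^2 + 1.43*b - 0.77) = -9.211*b^5 + 8.5761*b^4 + 1.8643*b^3 - 5.752*b^2 + 1.3299*b + 1.0087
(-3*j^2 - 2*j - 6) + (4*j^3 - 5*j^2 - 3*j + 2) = 4*j^3 - 8*j^2 - 5*j - 4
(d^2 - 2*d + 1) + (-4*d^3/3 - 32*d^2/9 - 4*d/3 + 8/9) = -4*d^3/3 - 23*d^2/9 - 10*d/3 + 17/9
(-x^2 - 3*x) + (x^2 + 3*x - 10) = -10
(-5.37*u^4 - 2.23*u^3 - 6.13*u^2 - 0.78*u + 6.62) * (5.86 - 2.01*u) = 10.7937*u^5 - 26.9859*u^4 - 0.746500000000001*u^3 - 34.354*u^2 - 17.877*u + 38.7932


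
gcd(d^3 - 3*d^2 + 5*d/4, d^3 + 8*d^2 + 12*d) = d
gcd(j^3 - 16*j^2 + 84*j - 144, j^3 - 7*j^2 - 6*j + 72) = j^2 - 10*j + 24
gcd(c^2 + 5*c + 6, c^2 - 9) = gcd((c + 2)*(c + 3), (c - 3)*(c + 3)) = c + 3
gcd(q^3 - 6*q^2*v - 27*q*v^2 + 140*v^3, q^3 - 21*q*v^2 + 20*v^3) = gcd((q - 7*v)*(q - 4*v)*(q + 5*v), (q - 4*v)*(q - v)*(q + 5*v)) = q^2 + q*v - 20*v^2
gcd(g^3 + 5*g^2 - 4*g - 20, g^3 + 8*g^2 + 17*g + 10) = g^2 + 7*g + 10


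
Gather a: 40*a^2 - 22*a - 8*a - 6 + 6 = 40*a^2 - 30*a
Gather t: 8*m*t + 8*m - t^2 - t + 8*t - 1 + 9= 8*m - t^2 + t*(8*m + 7) + 8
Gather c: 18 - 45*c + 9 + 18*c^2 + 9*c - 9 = 18*c^2 - 36*c + 18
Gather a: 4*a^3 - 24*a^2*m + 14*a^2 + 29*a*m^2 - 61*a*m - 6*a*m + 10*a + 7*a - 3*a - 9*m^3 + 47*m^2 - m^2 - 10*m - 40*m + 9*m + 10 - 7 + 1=4*a^3 + a^2*(14 - 24*m) + a*(29*m^2 - 67*m + 14) - 9*m^3 + 46*m^2 - 41*m + 4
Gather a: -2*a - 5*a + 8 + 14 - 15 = 7 - 7*a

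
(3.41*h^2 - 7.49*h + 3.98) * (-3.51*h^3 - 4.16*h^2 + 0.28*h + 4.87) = -11.9691*h^5 + 12.1043*h^4 + 18.1434*h^3 - 2.0473*h^2 - 35.3619*h + 19.3826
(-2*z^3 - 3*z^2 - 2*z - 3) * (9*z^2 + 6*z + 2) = -18*z^5 - 39*z^4 - 40*z^3 - 45*z^2 - 22*z - 6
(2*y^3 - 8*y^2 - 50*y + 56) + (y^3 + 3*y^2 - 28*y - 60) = 3*y^3 - 5*y^2 - 78*y - 4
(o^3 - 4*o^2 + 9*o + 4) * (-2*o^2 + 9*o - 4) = -2*o^5 + 17*o^4 - 58*o^3 + 89*o^2 - 16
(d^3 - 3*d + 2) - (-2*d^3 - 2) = 3*d^3 - 3*d + 4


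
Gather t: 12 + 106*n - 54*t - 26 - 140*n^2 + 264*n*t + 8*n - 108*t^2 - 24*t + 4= -140*n^2 + 114*n - 108*t^2 + t*(264*n - 78) - 10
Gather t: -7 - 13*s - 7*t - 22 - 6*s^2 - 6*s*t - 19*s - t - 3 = -6*s^2 - 32*s + t*(-6*s - 8) - 32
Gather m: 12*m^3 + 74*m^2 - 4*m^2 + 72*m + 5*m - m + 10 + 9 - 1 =12*m^3 + 70*m^2 + 76*m + 18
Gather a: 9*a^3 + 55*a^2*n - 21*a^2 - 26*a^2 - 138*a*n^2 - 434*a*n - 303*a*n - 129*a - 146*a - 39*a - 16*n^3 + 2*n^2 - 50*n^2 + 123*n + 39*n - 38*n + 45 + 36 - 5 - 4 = 9*a^3 + a^2*(55*n - 47) + a*(-138*n^2 - 737*n - 314) - 16*n^3 - 48*n^2 + 124*n + 72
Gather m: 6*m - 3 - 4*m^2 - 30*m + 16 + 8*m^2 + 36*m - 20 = 4*m^2 + 12*m - 7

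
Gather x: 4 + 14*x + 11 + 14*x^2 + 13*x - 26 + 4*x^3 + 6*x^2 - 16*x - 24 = 4*x^3 + 20*x^2 + 11*x - 35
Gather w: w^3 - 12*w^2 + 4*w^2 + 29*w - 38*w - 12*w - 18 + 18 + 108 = w^3 - 8*w^2 - 21*w + 108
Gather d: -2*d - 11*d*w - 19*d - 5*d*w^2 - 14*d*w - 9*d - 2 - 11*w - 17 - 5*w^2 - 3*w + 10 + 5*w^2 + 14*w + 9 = d*(-5*w^2 - 25*w - 30)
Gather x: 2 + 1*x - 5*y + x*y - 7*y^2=x*(y + 1) - 7*y^2 - 5*y + 2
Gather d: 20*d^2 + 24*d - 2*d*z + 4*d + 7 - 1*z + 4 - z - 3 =20*d^2 + d*(28 - 2*z) - 2*z + 8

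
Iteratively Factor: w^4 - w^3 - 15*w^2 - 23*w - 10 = (w + 1)*(w^3 - 2*w^2 - 13*w - 10) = (w - 5)*(w + 1)*(w^2 + 3*w + 2) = (w - 5)*(w + 1)*(w + 2)*(w + 1)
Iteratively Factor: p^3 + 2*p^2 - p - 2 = (p + 2)*(p^2 - 1) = (p + 1)*(p + 2)*(p - 1)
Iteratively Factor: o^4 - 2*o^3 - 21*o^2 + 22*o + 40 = (o + 1)*(o^3 - 3*o^2 - 18*o + 40) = (o + 1)*(o + 4)*(o^2 - 7*o + 10) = (o - 2)*(o + 1)*(o + 4)*(o - 5)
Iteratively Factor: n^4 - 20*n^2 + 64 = (n + 4)*(n^3 - 4*n^2 - 4*n + 16) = (n - 4)*(n + 4)*(n^2 - 4) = (n - 4)*(n - 2)*(n + 4)*(n + 2)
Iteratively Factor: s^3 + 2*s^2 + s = (s)*(s^2 + 2*s + 1) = s*(s + 1)*(s + 1)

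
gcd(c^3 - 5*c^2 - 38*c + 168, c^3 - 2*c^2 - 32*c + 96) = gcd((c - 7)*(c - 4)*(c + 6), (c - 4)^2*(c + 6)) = c^2 + 2*c - 24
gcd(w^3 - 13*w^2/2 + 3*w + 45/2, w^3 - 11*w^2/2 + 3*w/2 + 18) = w^2 - 3*w/2 - 9/2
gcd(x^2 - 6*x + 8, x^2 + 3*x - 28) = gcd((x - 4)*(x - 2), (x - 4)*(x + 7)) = x - 4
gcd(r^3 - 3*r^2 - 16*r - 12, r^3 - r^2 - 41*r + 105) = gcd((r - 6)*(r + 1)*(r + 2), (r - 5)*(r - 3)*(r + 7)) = 1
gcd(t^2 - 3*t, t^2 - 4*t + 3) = t - 3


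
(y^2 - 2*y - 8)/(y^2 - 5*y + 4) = (y + 2)/(y - 1)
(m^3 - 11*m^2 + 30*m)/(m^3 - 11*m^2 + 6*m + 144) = m*(m - 5)/(m^2 - 5*m - 24)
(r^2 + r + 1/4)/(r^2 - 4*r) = (r^2 + r + 1/4)/(r*(r - 4))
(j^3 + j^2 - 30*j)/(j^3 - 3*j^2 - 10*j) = (j + 6)/(j + 2)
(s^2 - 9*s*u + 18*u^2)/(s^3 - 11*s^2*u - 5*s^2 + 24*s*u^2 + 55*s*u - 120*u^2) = (s - 6*u)/(s^2 - 8*s*u - 5*s + 40*u)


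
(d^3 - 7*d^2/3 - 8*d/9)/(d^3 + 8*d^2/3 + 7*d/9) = (3*d - 8)/(3*d + 7)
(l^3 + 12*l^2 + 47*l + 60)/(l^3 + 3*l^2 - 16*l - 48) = (l + 5)/(l - 4)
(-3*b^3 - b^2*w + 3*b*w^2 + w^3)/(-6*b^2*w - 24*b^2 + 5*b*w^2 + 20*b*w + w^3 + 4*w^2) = (3*b^2 + 4*b*w + w^2)/(6*b*w + 24*b + w^2 + 4*w)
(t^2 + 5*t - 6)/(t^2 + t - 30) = (t - 1)/(t - 5)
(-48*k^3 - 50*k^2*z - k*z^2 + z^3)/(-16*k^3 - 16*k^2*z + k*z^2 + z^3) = (-48*k^2 - 2*k*z + z^2)/(-16*k^2 + z^2)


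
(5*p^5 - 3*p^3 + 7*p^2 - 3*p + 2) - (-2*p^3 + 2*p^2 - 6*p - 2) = 5*p^5 - p^3 + 5*p^2 + 3*p + 4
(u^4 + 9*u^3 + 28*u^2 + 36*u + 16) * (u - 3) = u^5 + 6*u^4 + u^3 - 48*u^2 - 92*u - 48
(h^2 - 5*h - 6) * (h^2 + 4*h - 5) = h^4 - h^3 - 31*h^2 + h + 30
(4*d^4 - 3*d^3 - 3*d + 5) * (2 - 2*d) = -8*d^5 + 14*d^4 - 6*d^3 + 6*d^2 - 16*d + 10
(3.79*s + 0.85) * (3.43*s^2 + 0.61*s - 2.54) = 12.9997*s^3 + 5.2274*s^2 - 9.1081*s - 2.159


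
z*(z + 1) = z^2 + z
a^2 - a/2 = a*(a - 1/2)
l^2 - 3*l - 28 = (l - 7)*(l + 4)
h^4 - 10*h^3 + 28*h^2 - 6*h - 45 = (h - 5)*(h - 3)^2*(h + 1)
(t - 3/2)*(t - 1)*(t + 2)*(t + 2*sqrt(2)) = t^4 - t^3/2 + 2*sqrt(2)*t^3 - 7*t^2/2 - sqrt(2)*t^2 - 7*sqrt(2)*t + 3*t + 6*sqrt(2)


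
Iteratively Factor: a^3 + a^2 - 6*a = (a - 2)*(a^2 + 3*a) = a*(a - 2)*(a + 3)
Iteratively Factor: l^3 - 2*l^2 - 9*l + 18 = (l - 2)*(l^2 - 9) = (l - 3)*(l - 2)*(l + 3)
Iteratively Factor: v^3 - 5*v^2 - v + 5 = (v - 1)*(v^2 - 4*v - 5) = (v - 5)*(v - 1)*(v + 1)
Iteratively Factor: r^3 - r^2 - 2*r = (r + 1)*(r^2 - 2*r) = r*(r + 1)*(r - 2)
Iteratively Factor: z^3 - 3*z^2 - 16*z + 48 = (z + 4)*(z^2 - 7*z + 12) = (z - 4)*(z + 4)*(z - 3)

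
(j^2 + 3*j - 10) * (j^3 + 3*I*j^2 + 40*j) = j^5 + 3*j^4 + 3*I*j^4 + 30*j^3 + 9*I*j^3 + 120*j^2 - 30*I*j^2 - 400*j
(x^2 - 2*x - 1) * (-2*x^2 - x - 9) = -2*x^4 + 3*x^3 - 5*x^2 + 19*x + 9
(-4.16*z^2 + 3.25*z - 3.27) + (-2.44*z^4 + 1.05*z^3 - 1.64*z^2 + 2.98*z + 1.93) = -2.44*z^4 + 1.05*z^3 - 5.8*z^2 + 6.23*z - 1.34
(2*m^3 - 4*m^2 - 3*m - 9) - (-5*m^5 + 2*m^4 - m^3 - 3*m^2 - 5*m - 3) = 5*m^5 - 2*m^4 + 3*m^3 - m^2 + 2*m - 6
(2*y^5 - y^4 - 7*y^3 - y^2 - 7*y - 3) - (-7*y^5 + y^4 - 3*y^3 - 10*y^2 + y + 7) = 9*y^5 - 2*y^4 - 4*y^3 + 9*y^2 - 8*y - 10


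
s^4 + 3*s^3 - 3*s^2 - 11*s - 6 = (s - 2)*(s + 1)^2*(s + 3)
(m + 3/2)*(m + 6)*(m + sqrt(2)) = m^3 + sqrt(2)*m^2 + 15*m^2/2 + 9*m + 15*sqrt(2)*m/2 + 9*sqrt(2)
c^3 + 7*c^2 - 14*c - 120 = (c - 4)*(c + 5)*(c + 6)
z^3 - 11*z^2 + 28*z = z*(z - 7)*(z - 4)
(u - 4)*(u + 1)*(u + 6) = u^3 + 3*u^2 - 22*u - 24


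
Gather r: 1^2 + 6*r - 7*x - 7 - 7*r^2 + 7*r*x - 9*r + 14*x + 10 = -7*r^2 + r*(7*x - 3) + 7*x + 4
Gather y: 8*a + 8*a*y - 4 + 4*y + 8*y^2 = 8*a + 8*y^2 + y*(8*a + 4) - 4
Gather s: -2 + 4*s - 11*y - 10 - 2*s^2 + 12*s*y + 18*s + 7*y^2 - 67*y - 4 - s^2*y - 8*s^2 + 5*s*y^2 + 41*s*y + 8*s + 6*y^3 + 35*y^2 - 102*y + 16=s^2*(-y - 10) + s*(5*y^2 + 53*y + 30) + 6*y^3 + 42*y^2 - 180*y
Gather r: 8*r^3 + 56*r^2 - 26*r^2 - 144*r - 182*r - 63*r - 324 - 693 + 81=8*r^3 + 30*r^2 - 389*r - 936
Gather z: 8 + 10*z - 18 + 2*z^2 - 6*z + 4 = 2*z^2 + 4*z - 6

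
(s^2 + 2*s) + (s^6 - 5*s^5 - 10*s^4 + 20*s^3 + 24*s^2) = s^6 - 5*s^5 - 10*s^4 + 20*s^3 + 25*s^2 + 2*s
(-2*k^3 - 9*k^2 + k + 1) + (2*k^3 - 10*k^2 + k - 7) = -19*k^2 + 2*k - 6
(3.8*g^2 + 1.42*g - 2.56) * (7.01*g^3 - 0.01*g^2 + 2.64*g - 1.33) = 26.638*g^5 + 9.9162*g^4 - 7.9278*g^3 - 1.2796*g^2 - 8.647*g + 3.4048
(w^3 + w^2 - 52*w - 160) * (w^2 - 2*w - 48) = w^5 - w^4 - 102*w^3 - 104*w^2 + 2816*w + 7680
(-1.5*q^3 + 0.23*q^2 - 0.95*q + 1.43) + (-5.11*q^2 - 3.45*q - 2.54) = -1.5*q^3 - 4.88*q^2 - 4.4*q - 1.11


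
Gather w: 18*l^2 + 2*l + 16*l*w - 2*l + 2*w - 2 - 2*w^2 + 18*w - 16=18*l^2 - 2*w^2 + w*(16*l + 20) - 18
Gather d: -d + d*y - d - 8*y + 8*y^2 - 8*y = d*(y - 2) + 8*y^2 - 16*y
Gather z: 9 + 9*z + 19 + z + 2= 10*z + 30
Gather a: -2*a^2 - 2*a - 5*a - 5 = -2*a^2 - 7*a - 5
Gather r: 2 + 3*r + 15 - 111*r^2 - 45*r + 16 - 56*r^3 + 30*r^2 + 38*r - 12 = -56*r^3 - 81*r^2 - 4*r + 21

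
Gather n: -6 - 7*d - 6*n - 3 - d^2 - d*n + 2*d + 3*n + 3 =-d^2 - 5*d + n*(-d - 3) - 6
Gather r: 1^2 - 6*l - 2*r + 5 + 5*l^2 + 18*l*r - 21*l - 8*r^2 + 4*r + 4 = 5*l^2 - 27*l - 8*r^2 + r*(18*l + 2) + 10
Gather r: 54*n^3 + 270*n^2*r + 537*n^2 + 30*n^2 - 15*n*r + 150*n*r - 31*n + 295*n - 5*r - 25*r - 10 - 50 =54*n^3 + 567*n^2 + 264*n + r*(270*n^2 + 135*n - 30) - 60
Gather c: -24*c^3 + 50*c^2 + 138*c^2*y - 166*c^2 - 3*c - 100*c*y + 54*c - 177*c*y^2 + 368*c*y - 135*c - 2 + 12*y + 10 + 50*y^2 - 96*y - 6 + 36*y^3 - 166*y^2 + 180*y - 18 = -24*c^3 + c^2*(138*y - 116) + c*(-177*y^2 + 268*y - 84) + 36*y^3 - 116*y^2 + 96*y - 16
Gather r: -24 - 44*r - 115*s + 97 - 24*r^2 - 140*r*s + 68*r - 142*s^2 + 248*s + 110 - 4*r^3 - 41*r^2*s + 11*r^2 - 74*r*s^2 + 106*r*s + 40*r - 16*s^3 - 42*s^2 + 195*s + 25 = -4*r^3 + r^2*(-41*s - 13) + r*(-74*s^2 - 34*s + 64) - 16*s^3 - 184*s^2 + 328*s + 208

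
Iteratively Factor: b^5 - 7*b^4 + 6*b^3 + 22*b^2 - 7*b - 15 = (b + 1)*(b^4 - 8*b^3 + 14*b^2 + 8*b - 15) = (b - 3)*(b + 1)*(b^3 - 5*b^2 - b + 5) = (b - 5)*(b - 3)*(b + 1)*(b^2 - 1) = (b - 5)*(b - 3)*(b + 1)^2*(b - 1)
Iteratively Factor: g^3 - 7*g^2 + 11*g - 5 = (g - 1)*(g^2 - 6*g + 5) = (g - 5)*(g - 1)*(g - 1)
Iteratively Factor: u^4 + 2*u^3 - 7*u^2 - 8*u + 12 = (u + 2)*(u^3 - 7*u + 6) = (u - 2)*(u + 2)*(u^2 + 2*u - 3) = (u - 2)*(u + 2)*(u + 3)*(u - 1)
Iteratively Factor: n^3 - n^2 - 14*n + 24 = (n + 4)*(n^2 - 5*n + 6) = (n - 3)*(n + 4)*(n - 2)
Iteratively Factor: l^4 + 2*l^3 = (l)*(l^3 + 2*l^2) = l*(l + 2)*(l^2) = l^2*(l + 2)*(l)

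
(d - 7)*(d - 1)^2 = d^3 - 9*d^2 + 15*d - 7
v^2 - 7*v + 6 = (v - 6)*(v - 1)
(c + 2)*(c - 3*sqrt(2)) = c^2 - 3*sqrt(2)*c + 2*c - 6*sqrt(2)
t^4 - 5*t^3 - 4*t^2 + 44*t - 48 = (t - 4)*(t - 2)^2*(t + 3)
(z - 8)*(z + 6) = z^2 - 2*z - 48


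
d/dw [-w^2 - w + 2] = -2*w - 1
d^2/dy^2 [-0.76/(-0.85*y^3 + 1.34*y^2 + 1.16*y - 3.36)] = ((2.0368 - 3.876*y)*(0.85*y^3 - 1.34*y^2 - 1.16*y + 3.36) + 0.76*(-5.1*y^2 + 5.36*y + 2.32)*(-2.55*y^2 + 2.68*y + 1.16))/(0.85*y^3 - 1.34*y^2 - 1.16*y + 3.36)^3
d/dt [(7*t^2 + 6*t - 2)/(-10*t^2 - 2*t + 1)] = 2*(23*t^2 - 13*t + 1)/(100*t^4 + 40*t^3 - 16*t^2 - 4*t + 1)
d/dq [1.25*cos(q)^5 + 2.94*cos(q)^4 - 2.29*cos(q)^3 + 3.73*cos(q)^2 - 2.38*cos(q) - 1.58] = (-6.25*cos(q)^4 - 11.76*cos(q)^3 + 6.87*cos(q)^2 - 7.46*cos(q) + 2.38)*sin(q)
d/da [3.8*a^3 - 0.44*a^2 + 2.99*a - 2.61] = 11.4*a^2 - 0.88*a + 2.99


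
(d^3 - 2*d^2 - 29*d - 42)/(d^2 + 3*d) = d - 5 - 14/d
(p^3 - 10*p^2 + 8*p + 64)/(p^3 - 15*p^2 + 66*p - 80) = (p^2 - 2*p - 8)/(p^2 - 7*p + 10)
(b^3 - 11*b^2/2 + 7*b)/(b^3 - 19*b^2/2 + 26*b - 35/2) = b*(b - 2)/(b^2 - 6*b + 5)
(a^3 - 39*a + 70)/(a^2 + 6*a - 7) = (a^2 - 7*a + 10)/(a - 1)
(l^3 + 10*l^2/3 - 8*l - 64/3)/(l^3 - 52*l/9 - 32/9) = 3*(l + 4)/(3*l + 2)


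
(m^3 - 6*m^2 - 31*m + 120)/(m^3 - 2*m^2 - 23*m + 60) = (m - 8)/(m - 4)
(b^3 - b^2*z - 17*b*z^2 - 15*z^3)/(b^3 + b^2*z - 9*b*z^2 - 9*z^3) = (-b + 5*z)/(-b + 3*z)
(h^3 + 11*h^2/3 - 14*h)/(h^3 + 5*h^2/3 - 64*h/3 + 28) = h/(h - 2)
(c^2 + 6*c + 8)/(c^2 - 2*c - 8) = (c + 4)/(c - 4)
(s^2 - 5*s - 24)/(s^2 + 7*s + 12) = (s - 8)/(s + 4)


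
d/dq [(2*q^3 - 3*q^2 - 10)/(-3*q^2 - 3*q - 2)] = 3*(-2*q^4 - 4*q^3 - q^2 - 16*q - 10)/(9*q^4 + 18*q^3 + 21*q^2 + 12*q + 4)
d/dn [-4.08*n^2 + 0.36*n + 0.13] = 0.36 - 8.16*n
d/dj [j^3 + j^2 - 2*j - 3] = 3*j^2 + 2*j - 2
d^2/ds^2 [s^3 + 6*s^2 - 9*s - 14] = 6*s + 12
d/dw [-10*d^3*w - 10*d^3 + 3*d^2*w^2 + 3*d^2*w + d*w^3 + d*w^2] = d*(-10*d^2 + 6*d*w + 3*d + 3*w^2 + 2*w)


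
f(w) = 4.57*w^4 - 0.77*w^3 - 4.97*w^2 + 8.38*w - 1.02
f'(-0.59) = 9.69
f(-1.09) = -8.61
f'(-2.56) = -288.00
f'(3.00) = 451.33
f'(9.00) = 13057.93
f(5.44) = 3775.85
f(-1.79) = 19.39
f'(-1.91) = -108.43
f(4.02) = 1095.82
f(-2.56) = 154.15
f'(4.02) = 1118.65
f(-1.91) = 31.03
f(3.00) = 328.77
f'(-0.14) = 9.68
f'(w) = 18.28*w^3 - 2.31*w^2 - 9.94*w + 8.38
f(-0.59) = -6.98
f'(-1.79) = -86.07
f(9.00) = 29094.27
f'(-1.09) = -7.20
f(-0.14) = -2.29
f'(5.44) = 2828.83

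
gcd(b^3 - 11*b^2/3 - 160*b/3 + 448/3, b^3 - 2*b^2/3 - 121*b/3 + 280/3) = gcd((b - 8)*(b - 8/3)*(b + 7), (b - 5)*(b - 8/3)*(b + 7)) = b^2 + 13*b/3 - 56/3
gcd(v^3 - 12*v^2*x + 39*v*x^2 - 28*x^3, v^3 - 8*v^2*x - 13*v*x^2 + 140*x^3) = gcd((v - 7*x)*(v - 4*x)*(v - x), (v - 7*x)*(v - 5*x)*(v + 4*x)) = -v + 7*x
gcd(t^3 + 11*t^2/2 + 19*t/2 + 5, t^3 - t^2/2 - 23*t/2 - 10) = t^2 + 7*t/2 + 5/2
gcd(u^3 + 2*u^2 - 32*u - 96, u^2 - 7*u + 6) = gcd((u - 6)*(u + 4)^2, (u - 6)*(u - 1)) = u - 6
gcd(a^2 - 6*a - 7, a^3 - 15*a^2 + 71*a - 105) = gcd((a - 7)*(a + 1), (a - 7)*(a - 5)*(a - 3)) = a - 7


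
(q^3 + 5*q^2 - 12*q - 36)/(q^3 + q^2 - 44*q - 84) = (q - 3)/(q - 7)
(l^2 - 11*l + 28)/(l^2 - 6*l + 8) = (l - 7)/(l - 2)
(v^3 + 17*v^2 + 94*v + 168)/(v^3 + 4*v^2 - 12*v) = (v^2 + 11*v + 28)/(v*(v - 2))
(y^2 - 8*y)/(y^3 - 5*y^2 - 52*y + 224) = y/(y^2 + 3*y - 28)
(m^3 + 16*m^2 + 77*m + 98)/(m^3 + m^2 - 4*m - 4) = (m^2 + 14*m + 49)/(m^2 - m - 2)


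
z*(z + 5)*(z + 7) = z^3 + 12*z^2 + 35*z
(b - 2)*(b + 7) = b^2 + 5*b - 14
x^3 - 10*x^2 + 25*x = x*(x - 5)^2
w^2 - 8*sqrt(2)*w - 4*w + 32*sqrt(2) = (w - 4)*(w - 8*sqrt(2))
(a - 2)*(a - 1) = a^2 - 3*a + 2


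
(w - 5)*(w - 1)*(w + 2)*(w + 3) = w^4 - w^3 - 19*w^2 - 11*w + 30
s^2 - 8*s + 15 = (s - 5)*(s - 3)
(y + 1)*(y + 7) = y^2 + 8*y + 7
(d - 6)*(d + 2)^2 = d^3 - 2*d^2 - 20*d - 24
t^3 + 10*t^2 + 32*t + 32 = (t + 2)*(t + 4)^2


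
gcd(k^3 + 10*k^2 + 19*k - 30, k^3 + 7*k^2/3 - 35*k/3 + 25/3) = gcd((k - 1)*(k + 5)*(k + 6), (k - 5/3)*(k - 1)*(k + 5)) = k^2 + 4*k - 5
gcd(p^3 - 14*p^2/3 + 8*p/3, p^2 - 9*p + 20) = p - 4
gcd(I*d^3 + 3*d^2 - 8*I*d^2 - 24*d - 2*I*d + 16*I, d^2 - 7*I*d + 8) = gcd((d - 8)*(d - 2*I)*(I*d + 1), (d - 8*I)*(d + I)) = 1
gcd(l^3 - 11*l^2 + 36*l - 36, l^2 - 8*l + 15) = l - 3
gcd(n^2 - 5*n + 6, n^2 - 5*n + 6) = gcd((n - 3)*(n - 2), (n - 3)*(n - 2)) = n^2 - 5*n + 6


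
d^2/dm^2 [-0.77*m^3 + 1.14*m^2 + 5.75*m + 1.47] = 2.28 - 4.62*m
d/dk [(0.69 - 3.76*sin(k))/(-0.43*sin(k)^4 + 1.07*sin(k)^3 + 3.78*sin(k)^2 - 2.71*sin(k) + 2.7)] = (-4.8504*sin(k)^4 + 9.2332*sin(k)^3 + 11.9979*sin(k)^2 - 5.2164*sin(k) - 8.2821)*cos(k)/(0.1849*sin(k)^8 - 0.9202*sin(k)^7 - 2.1059*sin(k)^6 + 10.4198*sin(k)^5 + 6.167*sin(k)^4 - 14.7096*sin(k)^3 + 27.7561*sin(k)^2 - 14.634*sin(k) + 7.29)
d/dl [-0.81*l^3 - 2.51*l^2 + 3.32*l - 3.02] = -2.43*l^2 - 5.02*l + 3.32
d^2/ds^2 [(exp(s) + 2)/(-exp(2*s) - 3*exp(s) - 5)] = (-exp(4*s) - 5*exp(3*s) + 12*exp(2*s) + 37*exp(s) + 5)*exp(s)/(exp(6*s) + 9*exp(5*s) + 42*exp(4*s) + 117*exp(3*s) + 210*exp(2*s) + 225*exp(s) + 125)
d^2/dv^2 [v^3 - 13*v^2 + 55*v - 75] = 6*v - 26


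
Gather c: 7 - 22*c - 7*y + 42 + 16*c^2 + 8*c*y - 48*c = 16*c^2 + c*(8*y - 70) - 7*y + 49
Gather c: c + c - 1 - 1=2*c - 2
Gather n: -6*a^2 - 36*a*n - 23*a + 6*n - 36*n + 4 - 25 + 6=-6*a^2 - 23*a + n*(-36*a - 30) - 15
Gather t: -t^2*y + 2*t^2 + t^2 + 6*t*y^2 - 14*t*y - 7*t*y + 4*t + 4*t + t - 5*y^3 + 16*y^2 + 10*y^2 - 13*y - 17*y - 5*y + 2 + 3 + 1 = t^2*(3 - y) + t*(6*y^2 - 21*y + 9) - 5*y^3 + 26*y^2 - 35*y + 6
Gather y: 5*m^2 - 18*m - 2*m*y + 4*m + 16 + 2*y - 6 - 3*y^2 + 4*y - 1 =5*m^2 - 14*m - 3*y^2 + y*(6 - 2*m) + 9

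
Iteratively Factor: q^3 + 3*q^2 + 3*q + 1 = (q + 1)*(q^2 + 2*q + 1) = (q + 1)^2*(q + 1)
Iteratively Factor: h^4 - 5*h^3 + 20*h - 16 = (h - 1)*(h^3 - 4*h^2 - 4*h + 16) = (h - 4)*(h - 1)*(h^2 - 4) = (h - 4)*(h - 1)*(h + 2)*(h - 2)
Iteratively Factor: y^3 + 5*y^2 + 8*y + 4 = (y + 1)*(y^2 + 4*y + 4) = (y + 1)*(y + 2)*(y + 2)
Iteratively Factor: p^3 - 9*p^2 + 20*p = (p - 4)*(p^2 - 5*p) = (p - 5)*(p - 4)*(p)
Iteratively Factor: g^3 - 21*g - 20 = (g + 1)*(g^2 - g - 20) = (g + 1)*(g + 4)*(g - 5)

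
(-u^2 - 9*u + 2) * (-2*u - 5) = 2*u^3 + 23*u^2 + 41*u - 10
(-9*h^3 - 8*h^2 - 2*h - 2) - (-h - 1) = -9*h^3 - 8*h^2 - h - 1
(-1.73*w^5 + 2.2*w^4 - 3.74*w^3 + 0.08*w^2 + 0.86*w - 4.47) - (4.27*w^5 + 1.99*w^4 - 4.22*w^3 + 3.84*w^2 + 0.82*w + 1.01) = -6.0*w^5 + 0.21*w^4 + 0.48*w^3 - 3.76*w^2 + 0.04*w - 5.48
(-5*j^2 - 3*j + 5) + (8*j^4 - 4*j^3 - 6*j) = 8*j^4 - 4*j^3 - 5*j^2 - 9*j + 5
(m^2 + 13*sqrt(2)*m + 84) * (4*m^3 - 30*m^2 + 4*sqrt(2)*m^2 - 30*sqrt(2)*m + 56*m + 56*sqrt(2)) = 4*m^5 - 30*m^4 + 56*sqrt(2)*m^4 - 420*sqrt(2)*m^3 + 496*m^3 - 3300*m^2 + 1120*sqrt(2)*m^2 - 2520*sqrt(2)*m + 6160*m + 4704*sqrt(2)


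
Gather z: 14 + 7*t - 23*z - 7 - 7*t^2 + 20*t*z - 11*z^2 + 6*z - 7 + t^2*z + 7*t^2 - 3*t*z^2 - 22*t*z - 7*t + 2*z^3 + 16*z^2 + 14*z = 2*z^3 + z^2*(5 - 3*t) + z*(t^2 - 2*t - 3)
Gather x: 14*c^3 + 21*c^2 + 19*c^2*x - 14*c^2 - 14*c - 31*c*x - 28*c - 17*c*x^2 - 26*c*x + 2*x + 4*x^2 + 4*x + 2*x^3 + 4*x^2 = 14*c^3 + 7*c^2 - 42*c + 2*x^3 + x^2*(8 - 17*c) + x*(19*c^2 - 57*c + 6)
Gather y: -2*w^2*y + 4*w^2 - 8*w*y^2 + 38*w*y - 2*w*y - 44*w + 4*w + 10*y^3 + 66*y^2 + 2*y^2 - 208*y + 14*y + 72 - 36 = 4*w^2 - 40*w + 10*y^3 + y^2*(68 - 8*w) + y*(-2*w^2 + 36*w - 194) + 36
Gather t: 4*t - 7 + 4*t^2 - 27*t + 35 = 4*t^2 - 23*t + 28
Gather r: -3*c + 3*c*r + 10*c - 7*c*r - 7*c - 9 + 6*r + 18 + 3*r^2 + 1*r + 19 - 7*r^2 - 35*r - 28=-4*r^2 + r*(-4*c - 28)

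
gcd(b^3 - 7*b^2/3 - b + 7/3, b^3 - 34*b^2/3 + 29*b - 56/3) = b^2 - 10*b/3 + 7/3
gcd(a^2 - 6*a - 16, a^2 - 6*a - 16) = a^2 - 6*a - 16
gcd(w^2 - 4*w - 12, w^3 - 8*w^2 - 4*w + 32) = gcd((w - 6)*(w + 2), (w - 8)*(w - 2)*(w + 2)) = w + 2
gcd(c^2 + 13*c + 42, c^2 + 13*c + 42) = c^2 + 13*c + 42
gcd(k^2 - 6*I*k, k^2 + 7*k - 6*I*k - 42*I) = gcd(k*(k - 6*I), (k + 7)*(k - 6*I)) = k - 6*I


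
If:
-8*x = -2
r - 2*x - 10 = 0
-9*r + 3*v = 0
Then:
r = 21/2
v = 63/2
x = 1/4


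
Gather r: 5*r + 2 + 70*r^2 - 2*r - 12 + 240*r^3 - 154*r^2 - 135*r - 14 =240*r^3 - 84*r^2 - 132*r - 24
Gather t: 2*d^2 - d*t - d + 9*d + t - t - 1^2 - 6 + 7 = 2*d^2 - d*t + 8*d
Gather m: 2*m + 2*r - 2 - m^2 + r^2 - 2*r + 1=-m^2 + 2*m + r^2 - 1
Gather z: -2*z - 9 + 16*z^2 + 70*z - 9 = 16*z^2 + 68*z - 18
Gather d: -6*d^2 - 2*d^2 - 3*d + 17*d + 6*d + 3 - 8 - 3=-8*d^2 + 20*d - 8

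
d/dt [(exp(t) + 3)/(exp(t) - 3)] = -6*exp(t)/(exp(t) - 3)^2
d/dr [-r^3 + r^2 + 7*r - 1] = -3*r^2 + 2*r + 7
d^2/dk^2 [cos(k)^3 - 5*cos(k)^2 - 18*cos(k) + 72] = 69*cos(k)/4 + 10*cos(2*k) - 9*cos(3*k)/4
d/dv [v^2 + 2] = 2*v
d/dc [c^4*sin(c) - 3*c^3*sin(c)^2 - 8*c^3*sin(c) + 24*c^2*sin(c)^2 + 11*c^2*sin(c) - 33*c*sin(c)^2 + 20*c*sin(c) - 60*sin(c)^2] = c^4*cos(c) + 4*c^3*sin(c) - 3*c^3*sin(2*c) - 8*c^3*cos(c) - 9*c^2*sin(c)^2 - 24*c^2*sin(c) + 24*c^2*sin(2*c) + 11*c^2*cos(c) + 48*c*sin(c)^2 + 22*c*sin(c) - 33*c*sin(2*c) + 20*c*cos(c) - 33*sin(c)^2 + 20*sin(c) - 60*sin(2*c)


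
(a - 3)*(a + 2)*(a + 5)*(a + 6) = a^4 + 10*a^3 + 13*a^2 - 96*a - 180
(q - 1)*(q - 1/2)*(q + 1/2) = q^3 - q^2 - q/4 + 1/4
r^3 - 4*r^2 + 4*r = r*(r - 2)^2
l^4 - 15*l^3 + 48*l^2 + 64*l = l*(l - 8)^2*(l + 1)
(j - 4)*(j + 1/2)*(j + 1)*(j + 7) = j^4 + 9*j^3/2 - 23*j^2 - 81*j/2 - 14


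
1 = 1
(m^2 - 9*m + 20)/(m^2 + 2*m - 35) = (m - 4)/(m + 7)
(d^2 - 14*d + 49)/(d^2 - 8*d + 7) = (d - 7)/(d - 1)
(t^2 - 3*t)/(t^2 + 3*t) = (t - 3)/(t + 3)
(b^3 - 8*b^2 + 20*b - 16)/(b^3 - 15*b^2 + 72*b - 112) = (b^2 - 4*b + 4)/(b^2 - 11*b + 28)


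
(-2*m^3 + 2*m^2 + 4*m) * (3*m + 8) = -6*m^4 - 10*m^3 + 28*m^2 + 32*m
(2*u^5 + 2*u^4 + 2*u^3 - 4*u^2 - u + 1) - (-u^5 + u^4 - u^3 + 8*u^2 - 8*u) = 3*u^5 + u^4 + 3*u^3 - 12*u^2 + 7*u + 1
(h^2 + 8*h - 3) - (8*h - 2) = h^2 - 1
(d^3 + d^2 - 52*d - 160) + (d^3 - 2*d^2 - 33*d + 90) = 2*d^3 - d^2 - 85*d - 70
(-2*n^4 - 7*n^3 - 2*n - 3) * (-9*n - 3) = 18*n^5 + 69*n^4 + 21*n^3 + 18*n^2 + 33*n + 9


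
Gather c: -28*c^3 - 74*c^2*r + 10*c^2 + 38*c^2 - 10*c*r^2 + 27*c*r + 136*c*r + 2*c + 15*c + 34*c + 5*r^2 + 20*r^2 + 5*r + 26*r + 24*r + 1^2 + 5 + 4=-28*c^3 + c^2*(48 - 74*r) + c*(-10*r^2 + 163*r + 51) + 25*r^2 + 55*r + 10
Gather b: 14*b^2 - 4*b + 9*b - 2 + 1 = 14*b^2 + 5*b - 1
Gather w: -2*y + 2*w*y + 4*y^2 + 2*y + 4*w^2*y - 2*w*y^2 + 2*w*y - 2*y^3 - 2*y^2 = 4*w^2*y + w*(-2*y^2 + 4*y) - 2*y^3 + 2*y^2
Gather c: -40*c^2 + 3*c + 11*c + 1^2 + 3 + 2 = -40*c^2 + 14*c + 6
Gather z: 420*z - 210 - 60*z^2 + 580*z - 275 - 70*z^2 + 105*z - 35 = -130*z^2 + 1105*z - 520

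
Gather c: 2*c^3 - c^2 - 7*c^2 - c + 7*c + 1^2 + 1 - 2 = 2*c^3 - 8*c^2 + 6*c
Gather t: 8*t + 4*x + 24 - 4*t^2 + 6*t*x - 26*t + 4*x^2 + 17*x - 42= -4*t^2 + t*(6*x - 18) + 4*x^2 + 21*x - 18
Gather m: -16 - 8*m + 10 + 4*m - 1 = -4*m - 7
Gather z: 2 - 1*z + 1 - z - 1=2 - 2*z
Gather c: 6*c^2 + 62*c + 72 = 6*c^2 + 62*c + 72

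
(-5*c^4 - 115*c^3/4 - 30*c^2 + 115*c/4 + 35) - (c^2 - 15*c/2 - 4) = -5*c^4 - 115*c^3/4 - 31*c^2 + 145*c/4 + 39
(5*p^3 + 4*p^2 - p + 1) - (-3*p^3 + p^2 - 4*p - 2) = 8*p^3 + 3*p^2 + 3*p + 3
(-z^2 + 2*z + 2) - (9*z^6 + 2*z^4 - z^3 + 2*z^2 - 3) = -9*z^6 - 2*z^4 + z^3 - 3*z^2 + 2*z + 5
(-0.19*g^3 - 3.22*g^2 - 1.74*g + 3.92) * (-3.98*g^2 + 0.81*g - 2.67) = 0.7562*g^5 + 12.6617*g^4 + 4.8243*g^3 - 8.4136*g^2 + 7.821*g - 10.4664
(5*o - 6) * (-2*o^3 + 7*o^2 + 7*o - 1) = -10*o^4 + 47*o^3 - 7*o^2 - 47*o + 6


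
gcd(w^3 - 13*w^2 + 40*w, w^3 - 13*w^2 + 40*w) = w^3 - 13*w^2 + 40*w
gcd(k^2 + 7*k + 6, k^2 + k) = k + 1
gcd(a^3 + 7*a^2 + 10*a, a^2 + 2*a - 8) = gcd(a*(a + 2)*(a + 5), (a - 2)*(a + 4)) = 1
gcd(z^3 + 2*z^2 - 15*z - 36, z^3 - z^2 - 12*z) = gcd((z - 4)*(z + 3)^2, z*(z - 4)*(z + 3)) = z^2 - z - 12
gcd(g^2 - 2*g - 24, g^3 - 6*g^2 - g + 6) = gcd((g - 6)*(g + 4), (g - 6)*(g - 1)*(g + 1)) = g - 6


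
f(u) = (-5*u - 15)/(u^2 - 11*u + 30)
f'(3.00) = -5.00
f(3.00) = -5.00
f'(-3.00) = -0.07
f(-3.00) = 0.00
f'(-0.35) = -0.28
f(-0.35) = -0.39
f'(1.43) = -0.98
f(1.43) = -1.36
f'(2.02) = -1.66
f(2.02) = -2.12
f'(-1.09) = -0.18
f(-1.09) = -0.22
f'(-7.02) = -0.01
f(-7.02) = 0.13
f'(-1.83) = -0.12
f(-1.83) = -0.11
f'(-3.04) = -0.07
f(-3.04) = 0.00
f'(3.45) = -9.73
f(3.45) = -8.16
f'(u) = (11 - 2*u)*(-5*u - 15)/(u^2 - 11*u + 30)^2 - 5/(u^2 - 11*u + 30)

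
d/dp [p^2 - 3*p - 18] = 2*p - 3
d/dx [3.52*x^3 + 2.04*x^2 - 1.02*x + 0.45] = 10.56*x^2 + 4.08*x - 1.02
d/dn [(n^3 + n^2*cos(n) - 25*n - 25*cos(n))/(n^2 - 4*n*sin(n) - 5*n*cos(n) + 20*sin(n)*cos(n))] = ((n^2 - 4*n*sin(n) - 5*n*cos(n) + 10*sin(2*n))*(-n^2*sin(n) + 3*n^2 + 2*n*cos(n) + 25*sin(n) - 25) + (n^3 + n^2*cos(n) - 25*n - 25*cos(n))*(-5*n*sin(n) + 4*n*cos(n) - 2*n + 4*sin(n) + 5*cos(n) - 20*cos(2*n)))/((n - 4*sin(n))^2*(n - 5*cos(n))^2)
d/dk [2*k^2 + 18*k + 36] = 4*k + 18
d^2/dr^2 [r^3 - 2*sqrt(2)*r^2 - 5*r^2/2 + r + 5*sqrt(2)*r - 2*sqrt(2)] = 6*r - 4*sqrt(2) - 5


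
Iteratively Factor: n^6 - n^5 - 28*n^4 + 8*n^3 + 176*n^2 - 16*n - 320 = (n + 2)*(n^5 - 3*n^4 - 22*n^3 + 52*n^2 + 72*n - 160) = (n - 5)*(n + 2)*(n^4 + 2*n^3 - 12*n^2 - 8*n + 32) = (n - 5)*(n + 2)^2*(n^3 - 12*n + 16) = (n - 5)*(n + 2)^2*(n + 4)*(n^2 - 4*n + 4) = (n - 5)*(n - 2)*(n + 2)^2*(n + 4)*(n - 2)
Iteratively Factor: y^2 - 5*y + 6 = (y - 3)*(y - 2)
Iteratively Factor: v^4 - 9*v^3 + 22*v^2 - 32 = (v - 4)*(v^3 - 5*v^2 + 2*v + 8) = (v - 4)^2*(v^2 - v - 2) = (v - 4)^2*(v + 1)*(v - 2)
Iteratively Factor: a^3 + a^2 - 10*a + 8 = (a - 1)*(a^2 + 2*a - 8) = (a - 1)*(a + 4)*(a - 2)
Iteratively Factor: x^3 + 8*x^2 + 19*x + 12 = (x + 1)*(x^2 + 7*x + 12) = (x + 1)*(x + 4)*(x + 3)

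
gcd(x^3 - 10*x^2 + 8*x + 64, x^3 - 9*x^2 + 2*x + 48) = x^2 - 6*x - 16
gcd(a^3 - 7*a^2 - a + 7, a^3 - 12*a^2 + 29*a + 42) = a^2 - 6*a - 7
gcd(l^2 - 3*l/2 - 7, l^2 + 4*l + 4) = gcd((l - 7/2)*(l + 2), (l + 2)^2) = l + 2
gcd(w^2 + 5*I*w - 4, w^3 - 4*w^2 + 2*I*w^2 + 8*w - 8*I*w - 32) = w + 4*I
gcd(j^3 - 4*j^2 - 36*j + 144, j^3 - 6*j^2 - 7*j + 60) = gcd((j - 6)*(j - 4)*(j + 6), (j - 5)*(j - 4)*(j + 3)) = j - 4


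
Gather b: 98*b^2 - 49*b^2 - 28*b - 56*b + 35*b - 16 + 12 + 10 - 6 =49*b^2 - 49*b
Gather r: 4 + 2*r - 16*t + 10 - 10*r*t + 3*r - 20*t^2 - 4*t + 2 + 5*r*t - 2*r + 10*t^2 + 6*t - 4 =r*(3 - 5*t) - 10*t^2 - 14*t + 12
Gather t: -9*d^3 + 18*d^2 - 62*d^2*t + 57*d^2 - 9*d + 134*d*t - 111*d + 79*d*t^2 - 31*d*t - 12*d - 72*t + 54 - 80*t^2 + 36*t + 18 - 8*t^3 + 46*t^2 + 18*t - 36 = -9*d^3 + 75*d^2 - 132*d - 8*t^3 + t^2*(79*d - 34) + t*(-62*d^2 + 103*d - 18) + 36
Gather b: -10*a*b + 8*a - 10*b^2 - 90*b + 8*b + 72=8*a - 10*b^2 + b*(-10*a - 82) + 72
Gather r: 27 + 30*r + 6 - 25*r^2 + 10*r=-25*r^2 + 40*r + 33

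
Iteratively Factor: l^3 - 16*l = (l + 4)*(l^2 - 4*l) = (l - 4)*(l + 4)*(l)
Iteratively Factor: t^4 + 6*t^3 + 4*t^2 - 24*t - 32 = (t + 2)*(t^3 + 4*t^2 - 4*t - 16) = (t - 2)*(t + 2)*(t^2 + 6*t + 8) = (t - 2)*(t + 2)^2*(t + 4)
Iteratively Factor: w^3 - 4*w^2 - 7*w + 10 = (w + 2)*(w^2 - 6*w + 5) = (w - 1)*(w + 2)*(w - 5)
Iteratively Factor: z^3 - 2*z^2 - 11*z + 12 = (z + 3)*(z^2 - 5*z + 4) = (z - 1)*(z + 3)*(z - 4)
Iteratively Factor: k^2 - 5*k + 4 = (k - 1)*(k - 4)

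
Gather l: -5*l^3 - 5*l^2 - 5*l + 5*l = -5*l^3 - 5*l^2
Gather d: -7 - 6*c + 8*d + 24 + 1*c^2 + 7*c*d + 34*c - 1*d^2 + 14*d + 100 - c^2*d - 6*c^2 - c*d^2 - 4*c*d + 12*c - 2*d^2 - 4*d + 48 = -5*c^2 + 40*c + d^2*(-c - 3) + d*(-c^2 + 3*c + 18) + 165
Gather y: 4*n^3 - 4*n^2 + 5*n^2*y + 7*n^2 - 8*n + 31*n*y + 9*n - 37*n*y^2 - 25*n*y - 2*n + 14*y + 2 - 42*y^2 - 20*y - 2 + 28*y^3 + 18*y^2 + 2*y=4*n^3 + 3*n^2 - n + 28*y^3 + y^2*(-37*n - 24) + y*(5*n^2 + 6*n - 4)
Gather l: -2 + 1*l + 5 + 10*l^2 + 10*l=10*l^2 + 11*l + 3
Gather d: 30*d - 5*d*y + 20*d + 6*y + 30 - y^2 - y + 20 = d*(50 - 5*y) - y^2 + 5*y + 50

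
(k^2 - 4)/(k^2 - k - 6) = (k - 2)/(k - 3)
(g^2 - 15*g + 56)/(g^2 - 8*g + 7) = (g - 8)/(g - 1)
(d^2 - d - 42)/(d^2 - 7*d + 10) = (d^2 - d - 42)/(d^2 - 7*d + 10)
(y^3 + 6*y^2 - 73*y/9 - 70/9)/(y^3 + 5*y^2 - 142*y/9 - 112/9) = (3*y - 5)/(3*y - 8)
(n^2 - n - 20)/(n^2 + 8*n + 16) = (n - 5)/(n + 4)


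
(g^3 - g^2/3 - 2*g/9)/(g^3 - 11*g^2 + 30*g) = (g^2 - g/3 - 2/9)/(g^2 - 11*g + 30)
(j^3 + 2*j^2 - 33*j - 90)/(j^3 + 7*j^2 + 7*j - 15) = (j - 6)/(j - 1)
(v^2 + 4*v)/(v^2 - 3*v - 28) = v/(v - 7)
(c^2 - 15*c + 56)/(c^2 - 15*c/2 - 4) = 2*(c - 7)/(2*c + 1)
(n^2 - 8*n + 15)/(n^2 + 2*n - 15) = (n - 5)/(n + 5)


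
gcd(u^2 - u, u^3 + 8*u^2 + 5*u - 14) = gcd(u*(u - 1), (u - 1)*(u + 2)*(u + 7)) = u - 1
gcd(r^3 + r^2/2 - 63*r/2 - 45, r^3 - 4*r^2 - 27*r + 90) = r^2 - r - 30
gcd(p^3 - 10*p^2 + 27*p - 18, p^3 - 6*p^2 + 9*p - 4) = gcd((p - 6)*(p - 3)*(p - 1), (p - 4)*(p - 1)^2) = p - 1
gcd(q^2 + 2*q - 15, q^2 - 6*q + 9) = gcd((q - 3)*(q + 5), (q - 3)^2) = q - 3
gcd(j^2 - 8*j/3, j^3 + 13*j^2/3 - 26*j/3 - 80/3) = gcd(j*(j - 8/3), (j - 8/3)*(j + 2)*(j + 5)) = j - 8/3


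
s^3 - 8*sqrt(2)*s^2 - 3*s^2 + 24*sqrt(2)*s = s*(s - 3)*(s - 8*sqrt(2))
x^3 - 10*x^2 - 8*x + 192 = (x - 8)*(x - 6)*(x + 4)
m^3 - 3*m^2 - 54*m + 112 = (m - 8)*(m - 2)*(m + 7)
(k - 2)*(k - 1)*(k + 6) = k^3 + 3*k^2 - 16*k + 12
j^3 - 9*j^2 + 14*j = j*(j - 7)*(j - 2)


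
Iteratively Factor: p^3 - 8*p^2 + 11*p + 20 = (p + 1)*(p^2 - 9*p + 20) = (p - 4)*(p + 1)*(p - 5)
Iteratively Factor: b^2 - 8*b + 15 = (b - 5)*(b - 3)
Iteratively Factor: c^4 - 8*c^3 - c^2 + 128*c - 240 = (c - 3)*(c^3 - 5*c^2 - 16*c + 80) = (c - 4)*(c - 3)*(c^2 - c - 20) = (c - 4)*(c - 3)*(c + 4)*(c - 5)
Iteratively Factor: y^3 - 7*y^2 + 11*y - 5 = (y - 5)*(y^2 - 2*y + 1) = (y - 5)*(y - 1)*(y - 1)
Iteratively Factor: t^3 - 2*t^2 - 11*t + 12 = (t - 4)*(t^2 + 2*t - 3) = (t - 4)*(t + 3)*(t - 1)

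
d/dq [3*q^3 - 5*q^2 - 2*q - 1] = 9*q^2 - 10*q - 2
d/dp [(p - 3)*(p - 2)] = 2*p - 5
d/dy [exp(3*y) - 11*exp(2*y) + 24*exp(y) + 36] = (3*exp(2*y) - 22*exp(y) + 24)*exp(y)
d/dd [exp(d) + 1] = exp(d)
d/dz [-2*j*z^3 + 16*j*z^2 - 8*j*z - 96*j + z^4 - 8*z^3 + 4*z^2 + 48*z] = -6*j*z^2 + 32*j*z - 8*j + 4*z^3 - 24*z^2 + 8*z + 48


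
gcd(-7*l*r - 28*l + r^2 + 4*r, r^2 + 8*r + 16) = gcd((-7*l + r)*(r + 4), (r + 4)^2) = r + 4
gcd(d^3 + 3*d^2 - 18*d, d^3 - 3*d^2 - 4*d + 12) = d - 3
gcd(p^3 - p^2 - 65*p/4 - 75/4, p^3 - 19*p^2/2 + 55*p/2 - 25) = p - 5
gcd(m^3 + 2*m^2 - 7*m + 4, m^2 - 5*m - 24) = 1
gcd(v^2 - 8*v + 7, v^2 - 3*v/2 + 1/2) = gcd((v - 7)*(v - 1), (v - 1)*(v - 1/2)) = v - 1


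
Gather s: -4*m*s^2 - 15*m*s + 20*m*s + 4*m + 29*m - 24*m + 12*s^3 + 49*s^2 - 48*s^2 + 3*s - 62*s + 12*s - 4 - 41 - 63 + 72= 9*m + 12*s^3 + s^2*(1 - 4*m) + s*(5*m - 47) - 36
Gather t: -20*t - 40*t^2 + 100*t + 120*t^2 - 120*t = 80*t^2 - 40*t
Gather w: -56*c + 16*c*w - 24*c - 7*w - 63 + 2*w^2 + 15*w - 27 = -80*c + 2*w^2 + w*(16*c + 8) - 90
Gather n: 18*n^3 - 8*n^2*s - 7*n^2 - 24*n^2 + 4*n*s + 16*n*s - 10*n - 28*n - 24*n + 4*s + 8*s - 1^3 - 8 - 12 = 18*n^3 + n^2*(-8*s - 31) + n*(20*s - 62) + 12*s - 21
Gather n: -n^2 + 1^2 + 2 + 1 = 4 - n^2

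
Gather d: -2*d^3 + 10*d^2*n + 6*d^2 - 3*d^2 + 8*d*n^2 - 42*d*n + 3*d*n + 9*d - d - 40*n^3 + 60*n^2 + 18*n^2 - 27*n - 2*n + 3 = -2*d^3 + d^2*(10*n + 3) + d*(8*n^2 - 39*n + 8) - 40*n^3 + 78*n^2 - 29*n + 3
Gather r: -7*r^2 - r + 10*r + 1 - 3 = -7*r^2 + 9*r - 2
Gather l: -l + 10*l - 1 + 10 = 9*l + 9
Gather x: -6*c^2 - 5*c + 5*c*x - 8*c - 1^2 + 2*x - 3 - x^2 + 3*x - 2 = -6*c^2 - 13*c - x^2 + x*(5*c + 5) - 6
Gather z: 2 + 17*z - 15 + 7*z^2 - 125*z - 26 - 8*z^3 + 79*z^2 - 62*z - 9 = -8*z^3 + 86*z^2 - 170*z - 48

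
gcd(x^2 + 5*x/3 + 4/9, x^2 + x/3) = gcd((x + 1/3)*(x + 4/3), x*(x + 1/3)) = x + 1/3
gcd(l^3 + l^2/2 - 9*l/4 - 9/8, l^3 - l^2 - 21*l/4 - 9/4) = l^2 + 2*l + 3/4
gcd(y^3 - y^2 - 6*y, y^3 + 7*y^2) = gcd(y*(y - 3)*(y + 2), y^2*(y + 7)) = y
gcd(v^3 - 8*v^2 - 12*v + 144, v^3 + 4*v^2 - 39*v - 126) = v - 6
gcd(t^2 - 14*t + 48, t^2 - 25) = 1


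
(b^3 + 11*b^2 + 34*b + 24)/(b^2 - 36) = (b^2 + 5*b + 4)/(b - 6)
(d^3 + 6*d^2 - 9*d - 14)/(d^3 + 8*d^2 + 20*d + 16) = (d^3 + 6*d^2 - 9*d - 14)/(d^3 + 8*d^2 + 20*d + 16)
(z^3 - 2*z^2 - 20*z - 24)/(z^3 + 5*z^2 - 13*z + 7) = (z^3 - 2*z^2 - 20*z - 24)/(z^3 + 5*z^2 - 13*z + 7)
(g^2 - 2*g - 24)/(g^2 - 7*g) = (g^2 - 2*g - 24)/(g*(g - 7))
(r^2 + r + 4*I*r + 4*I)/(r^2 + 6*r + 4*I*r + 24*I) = (r + 1)/(r + 6)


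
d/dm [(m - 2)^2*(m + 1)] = 3*m*(m - 2)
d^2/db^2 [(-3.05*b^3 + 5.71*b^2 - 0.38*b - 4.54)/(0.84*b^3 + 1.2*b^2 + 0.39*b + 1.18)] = (14.206752*b^6 + 4.38631199999999*b^5 - 15.684984*b^4 - 150.937842*b^3 - 100.563372*b^2 - 8.000472*b + 27.727172)/(0.592704*b^9 + 2.54016*b^8 + 4.454352*b^7 + 6.584544*b^6 + 9.204732*b^5 + 7.964568*b^4 + 6.881607*b^3 + 5.551074*b^2 + 1.629108*b + 1.643032)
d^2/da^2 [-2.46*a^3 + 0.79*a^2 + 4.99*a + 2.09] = 1.58 - 14.76*a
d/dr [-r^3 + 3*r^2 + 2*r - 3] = -3*r^2 + 6*r + 2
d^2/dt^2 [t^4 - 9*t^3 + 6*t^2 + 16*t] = 12*t^2 - 54*t + 12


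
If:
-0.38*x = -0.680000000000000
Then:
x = 1.79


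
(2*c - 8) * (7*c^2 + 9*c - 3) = 14*c^3 - 38*c^2 - 78*c + 24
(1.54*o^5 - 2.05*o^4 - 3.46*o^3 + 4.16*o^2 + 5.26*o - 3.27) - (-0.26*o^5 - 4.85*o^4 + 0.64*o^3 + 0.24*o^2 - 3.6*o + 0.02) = 1.8*o^5 + 2.8*o^4 - 4.1*o^3 + 3.92*o^2 + 8.86*o - 3.29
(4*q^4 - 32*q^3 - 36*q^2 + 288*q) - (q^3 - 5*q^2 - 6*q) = 4*q^4 - 33*q^3 - 31*q^2 + 294*q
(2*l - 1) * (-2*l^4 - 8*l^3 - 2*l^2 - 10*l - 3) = -4*l^5 - 14*l^4 + 4*l^3 - 18*l^2 + 4*l + 3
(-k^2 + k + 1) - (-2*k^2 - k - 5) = k^2 + 2*k + 6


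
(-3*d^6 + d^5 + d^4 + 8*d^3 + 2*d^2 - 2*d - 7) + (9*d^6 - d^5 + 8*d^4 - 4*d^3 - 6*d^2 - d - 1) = 6*d^6 + 9*d^4 + 4*d^3 - 4*d^2 - 3*d - 8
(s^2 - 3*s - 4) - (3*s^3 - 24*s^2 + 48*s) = -3*s^3 + 25*s^2 - 51*s - 4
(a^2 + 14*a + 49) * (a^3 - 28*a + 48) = a^5 + 14*a^4 + 21*a^3 - 344*a^2 - 700*a + 2352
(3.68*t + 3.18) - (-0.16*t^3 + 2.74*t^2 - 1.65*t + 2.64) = 0.16*t^3 - 2.74*t^2 + 5.33*t + 0.54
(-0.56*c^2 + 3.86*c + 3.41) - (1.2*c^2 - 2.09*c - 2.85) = -1.76*c^2 + 5.95*c + 6.26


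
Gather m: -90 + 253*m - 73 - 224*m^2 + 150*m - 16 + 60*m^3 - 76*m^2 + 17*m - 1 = 60*m^3 - 300*m^2 + 420*m - 180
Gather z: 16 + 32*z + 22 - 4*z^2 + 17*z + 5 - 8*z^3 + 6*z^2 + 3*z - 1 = -8*z^3 + 2*z^2 + 52*z + 42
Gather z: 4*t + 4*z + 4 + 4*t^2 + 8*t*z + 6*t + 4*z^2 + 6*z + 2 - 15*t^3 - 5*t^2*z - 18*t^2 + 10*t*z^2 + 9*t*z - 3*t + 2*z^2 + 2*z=-15*t^3 - 14*t^2 + 7*t + z^2*(10*t + 6) + z*(-5*t^2 + 17*t + 12) + 6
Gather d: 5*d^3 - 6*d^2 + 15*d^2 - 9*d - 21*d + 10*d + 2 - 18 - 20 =5*d^3 + 9*d^2 - 20*d - 36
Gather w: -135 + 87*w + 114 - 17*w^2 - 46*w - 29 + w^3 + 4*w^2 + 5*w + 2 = w^3 - 13*w^2 + 46*w - 48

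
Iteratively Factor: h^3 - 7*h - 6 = (h + 1)*(h^2 - h - 6) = (h - 3)*(h + 1)*(h + 2)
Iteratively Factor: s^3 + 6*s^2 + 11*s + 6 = (s + 2)*(s^2 + 4*s + 3) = (s + 2)*(s + 3)*(s + 1)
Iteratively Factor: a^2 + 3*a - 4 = (a + 4)*(a - 1)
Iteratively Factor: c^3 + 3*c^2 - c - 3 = (c + 1)*(c^2 + 2*c - 3) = (c - 1)*(c + 1)*(c + 3)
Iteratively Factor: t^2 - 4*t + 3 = (t - 1)*(t - 3)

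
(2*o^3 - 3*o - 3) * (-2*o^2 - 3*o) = -4*o^5 - 6*o^4 + 6*o^3 + 15*o^2 + 9*o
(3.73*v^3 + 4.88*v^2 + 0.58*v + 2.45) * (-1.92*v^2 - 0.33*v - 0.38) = -7.1616*v^5 - 10.6005*v^4 - 4.1414*v^3 - 6.7498*v^2 - 1.0289*v - 0.931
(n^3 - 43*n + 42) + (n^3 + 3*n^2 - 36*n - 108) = 2*n^3 + 3*n^2 - 79*n - 66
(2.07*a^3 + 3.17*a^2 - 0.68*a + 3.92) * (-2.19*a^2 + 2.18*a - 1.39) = -4.5333*a^5 - 2.4297*a^4 + 5.5225*a^3 - 14.4735*a^2 + 9.4908*a - 5.4488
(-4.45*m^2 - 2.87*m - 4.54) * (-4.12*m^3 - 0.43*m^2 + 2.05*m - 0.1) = 18.334*m^5 + 13.7379*m^4 + 10.8164*m^3 - 3.4863*m^2 - 9.02*m + 0.454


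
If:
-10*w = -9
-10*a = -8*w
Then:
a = 18/25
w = 9/10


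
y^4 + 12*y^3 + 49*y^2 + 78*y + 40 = (y + 1)*(y + 2)*(y + 4)*(y + 5)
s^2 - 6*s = s*(s - 6)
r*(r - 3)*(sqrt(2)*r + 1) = sqrt(2)*r^3 - 3*sqrt(2)*r^2 + r^2 - 3*r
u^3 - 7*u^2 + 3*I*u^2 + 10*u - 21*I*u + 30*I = (u - 5)*(u - 2)*(u + 3*I)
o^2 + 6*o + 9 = (o + 3)^2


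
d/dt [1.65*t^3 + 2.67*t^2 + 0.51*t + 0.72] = 4.95*t^2 + 5.34*t + 0.51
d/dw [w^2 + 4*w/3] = 2*w + 4/3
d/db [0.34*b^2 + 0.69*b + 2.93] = 0.68*b + 0.69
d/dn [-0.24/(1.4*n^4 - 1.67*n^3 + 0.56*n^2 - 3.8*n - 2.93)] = (1.344*n^3 - 1.2024*n^2 + 0.2688*n - 0.912)/(-1.4*n^4 + 1.67*n^3 - 0.56*n^2 + 3.8*n + 2.93)^2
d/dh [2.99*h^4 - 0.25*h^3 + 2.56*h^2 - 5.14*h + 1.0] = 11.96*h^3 - 0.75*h^2 + 5.12*h - 5.14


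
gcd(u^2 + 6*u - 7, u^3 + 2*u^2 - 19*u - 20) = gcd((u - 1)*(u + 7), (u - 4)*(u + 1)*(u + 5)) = 1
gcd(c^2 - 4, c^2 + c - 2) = c + 2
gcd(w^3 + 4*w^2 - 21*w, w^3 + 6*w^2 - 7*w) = w^2 + 7*w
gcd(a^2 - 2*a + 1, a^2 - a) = a - 1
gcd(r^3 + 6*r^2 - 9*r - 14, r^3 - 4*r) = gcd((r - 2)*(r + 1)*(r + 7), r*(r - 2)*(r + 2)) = r - 2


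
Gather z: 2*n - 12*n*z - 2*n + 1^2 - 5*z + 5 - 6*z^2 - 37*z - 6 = -6*z^2 + z*(-12*n - 42)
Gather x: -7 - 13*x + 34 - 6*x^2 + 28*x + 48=-6*x^2 + 15*x + 75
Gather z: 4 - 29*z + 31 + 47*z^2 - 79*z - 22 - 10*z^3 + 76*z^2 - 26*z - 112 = -10*z^3 + 123*z^2 - 134*z - 99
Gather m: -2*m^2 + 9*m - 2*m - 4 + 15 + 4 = -2*m^2 + 7*m + 15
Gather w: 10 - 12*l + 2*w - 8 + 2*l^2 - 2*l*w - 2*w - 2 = 2*l^2 - 2*l*w - 12*l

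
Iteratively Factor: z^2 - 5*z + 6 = (z - 2)*(z - 3)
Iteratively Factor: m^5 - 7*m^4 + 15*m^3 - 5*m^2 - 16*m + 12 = (m + 1)*(m^4 - 8*m^3 + 23*m^2 - 28*m + 12) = (m - 2)*(m + 1)*(m^3 - 6*m^2 + 11*m - 6) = (m - 2)*(m - 1)*(m + 1)*(m^2 - 5*m + 6) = (m - 3)*(m - 2)*(m - 1)*(m + 1)*(m - 2)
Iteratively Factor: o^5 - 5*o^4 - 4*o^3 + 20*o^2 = (o - 5)*(o^4 - 4*o^2) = o*(o - 5)*(o^3 - 4*o) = o^2*(o - 5)*(o^2 - 4) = o^2*(o - 5)*(o + 2)*(o - 2)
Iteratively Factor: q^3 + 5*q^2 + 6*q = (q + 2)*(q^2 + 3*q) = (q + 2)*(q + 3)*(q)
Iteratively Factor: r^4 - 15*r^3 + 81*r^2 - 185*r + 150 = (r - 5)*(r^3 - 10*r^2 + 31*r - 30) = (r - 5)*(r - 3)*(r^2 - 7*r + 10) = (r - 5)^2*(r - 3)*(r - 2)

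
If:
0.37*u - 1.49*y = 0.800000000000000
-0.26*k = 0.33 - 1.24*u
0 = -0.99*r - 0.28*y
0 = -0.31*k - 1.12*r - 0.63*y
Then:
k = 0.45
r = 0.13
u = 0.36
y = -0.45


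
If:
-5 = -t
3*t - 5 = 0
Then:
No Solution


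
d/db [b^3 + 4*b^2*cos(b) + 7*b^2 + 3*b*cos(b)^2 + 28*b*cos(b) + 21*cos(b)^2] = -4*b^2*sin(b) + 3*b^2 - 28*b*sin(b) - 3*b*sin(2*b) + 8*b*cos(b) + 14*b - 21*sin(2*b) + 3*cos(b)^2 + 28*cos(b)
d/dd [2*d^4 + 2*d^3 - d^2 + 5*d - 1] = 8*d^3 + 6*d^2 - 2*d + 5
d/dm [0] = 0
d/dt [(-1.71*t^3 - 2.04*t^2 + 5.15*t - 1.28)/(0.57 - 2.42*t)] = (8.2764*t^3 + 2.0127*t^2 - 2.3256*t - 0.1621)/(5.8564*t^2 - 2.7588*t + 0.3249)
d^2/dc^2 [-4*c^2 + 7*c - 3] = -8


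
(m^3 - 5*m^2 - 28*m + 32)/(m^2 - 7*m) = (m^3 - 5*m^2 - 28*m + 32)/(m*(m - 7))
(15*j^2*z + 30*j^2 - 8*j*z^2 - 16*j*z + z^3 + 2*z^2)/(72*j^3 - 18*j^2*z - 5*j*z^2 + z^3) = (-5*j*z - 10*j + z^2 + 2*z)/(-24*j^2 - 2*j*z + z^2)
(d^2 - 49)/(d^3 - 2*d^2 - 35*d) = (d + 7)/(d*(d + 5))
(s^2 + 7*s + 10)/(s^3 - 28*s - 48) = (s + 5)/(s^2 - 2*s - 24)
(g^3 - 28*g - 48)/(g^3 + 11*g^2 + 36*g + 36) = (g^2 - 2*g - 24)/(g^2 + 9*g + 18)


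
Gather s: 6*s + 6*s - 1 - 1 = 12*s - 2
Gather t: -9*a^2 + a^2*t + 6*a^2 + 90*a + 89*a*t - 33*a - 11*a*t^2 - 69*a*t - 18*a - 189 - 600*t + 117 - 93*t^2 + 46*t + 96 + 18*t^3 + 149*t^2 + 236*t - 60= -3*a^2 + 39*a + 18*t^3 + t^2*(56 - 11*a) + t*(a^2 + 20*a - 318) - 36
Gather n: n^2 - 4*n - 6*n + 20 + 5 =n^2 - 10*n + 25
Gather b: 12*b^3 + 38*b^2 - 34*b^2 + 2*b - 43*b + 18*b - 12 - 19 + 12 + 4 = 12*b^3 + 4*b^2 - 23*b - 15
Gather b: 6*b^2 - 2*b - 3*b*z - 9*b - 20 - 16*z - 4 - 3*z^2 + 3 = 6*b^2 + b*(-3*z - 11) - 3*z^2 - 16*z - 21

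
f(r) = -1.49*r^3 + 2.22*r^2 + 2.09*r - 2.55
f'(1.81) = -4.52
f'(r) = -4.47*r^2 + 4.44*r + 2.09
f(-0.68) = -2.48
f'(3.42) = -35.01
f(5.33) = -153.96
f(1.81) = -0.33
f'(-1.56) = -15.71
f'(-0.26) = 0.63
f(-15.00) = 5494.35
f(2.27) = -3.79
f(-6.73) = 538.12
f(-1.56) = 5.25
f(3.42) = -29.04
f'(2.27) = -10.86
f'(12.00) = -588.31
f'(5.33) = -101.23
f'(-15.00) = -1070.26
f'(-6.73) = -230.25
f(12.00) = -2232.51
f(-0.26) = -2.92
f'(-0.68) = -3.00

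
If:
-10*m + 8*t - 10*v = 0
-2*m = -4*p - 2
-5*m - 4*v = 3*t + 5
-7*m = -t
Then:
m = -25/222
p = -247/444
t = -175/222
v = -115/222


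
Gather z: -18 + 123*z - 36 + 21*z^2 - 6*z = 21*z^2 + 117*z - 54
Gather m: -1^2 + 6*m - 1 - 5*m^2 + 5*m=-5*m^2 + 11*m - 2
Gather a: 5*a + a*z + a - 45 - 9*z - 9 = a*(z + 6) - 9*z - 54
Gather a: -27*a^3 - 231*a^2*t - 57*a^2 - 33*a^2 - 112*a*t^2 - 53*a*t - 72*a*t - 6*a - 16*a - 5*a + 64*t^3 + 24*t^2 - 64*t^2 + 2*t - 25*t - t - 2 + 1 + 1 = -27*a^3 + a^2*(-231*t - 90) + a*(-112*t^2 - 125*t - 27) + 64*t^3 - 40*t^2 - 24*t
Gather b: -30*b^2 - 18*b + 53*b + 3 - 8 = -30*b^2 + 35*b - 5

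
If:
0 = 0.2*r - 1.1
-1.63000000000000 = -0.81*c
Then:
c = 2.01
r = 5.50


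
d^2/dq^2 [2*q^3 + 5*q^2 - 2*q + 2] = 12*q + 10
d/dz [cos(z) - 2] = -sin(z)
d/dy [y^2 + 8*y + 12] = 2*y + 8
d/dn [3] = 0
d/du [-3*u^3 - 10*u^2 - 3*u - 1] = -9*u^2 - 20*u - 3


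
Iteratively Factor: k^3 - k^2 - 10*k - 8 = (k - 4)*(k^2 + 3*k + 2) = (k - 4)*(k + 1)*(k + 2)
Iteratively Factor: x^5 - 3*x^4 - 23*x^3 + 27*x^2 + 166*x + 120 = (x + 2)*(x^4 - 5*x^3 - 13*x^2 + 53*x + 60) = (x - 4)*(x + 2)*(x^3 - x^2 - 17*x - 15) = (x - 5)*(x - 4)*(x + 2)*(x^2 + 4*x + 3) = (x - 5)*(x - 4)*(x + 2)*(x + 3)*(x + 1)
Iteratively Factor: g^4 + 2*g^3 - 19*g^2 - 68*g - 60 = (g - 5)*(g^3 + 7*g^2 + 16*g + 12) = (g - 5)*(g + 2)*(g^2 + 5*g + 6) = (g - 5)*(g + 2)*(g + 3)*(g + 2)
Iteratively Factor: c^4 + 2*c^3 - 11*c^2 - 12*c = (c + 4)*(c^3 - 2*c^2 - 3*c) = (c - 3)*(c + 4)*(c^2 + c) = (c - 3)*(c + 1)*(c + 4)*(c)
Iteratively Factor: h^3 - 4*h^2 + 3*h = (h - 1)*(h^2 - 3*h) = h*(h - 1)*(h - 3)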